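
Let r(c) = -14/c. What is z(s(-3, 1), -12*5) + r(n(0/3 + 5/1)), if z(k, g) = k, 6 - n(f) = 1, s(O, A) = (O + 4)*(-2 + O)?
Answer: -39/5 ≈ -7.8000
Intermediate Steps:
s(O, A) = (-2 + O)*(4 + O) (s(O, A) = (4 + O)*(-2 + O) = (-2 + O)*(4 + O))
n(f) = 5 (n(f) = 6 - 1*1 = 6 - 1 = 5)
z(s(-3, 1), -12*5) + r(n(0/3 + 5/1)) = (-8 + (-3)² + 2*(-3)) - 14/5 = (-8 + 9 - 6) - 14*⅕ = -5 - 14/5 = -39/5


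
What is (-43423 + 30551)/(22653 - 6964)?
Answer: -12872/15689 ≈ -0.82045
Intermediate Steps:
(-43423 + 30551)/(22653 - 6964) = -12872/15689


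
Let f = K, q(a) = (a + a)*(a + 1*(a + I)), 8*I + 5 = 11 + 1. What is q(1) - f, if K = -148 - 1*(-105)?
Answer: 195/4 ≈ 48.750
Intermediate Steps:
I = 7/8 (I = -5/8 + (11 + 1)/8 = -5/8 + (1/8)*12 = -5/8 + 3/2 = 7/8 ≈ 0.87500)
K = -43 (K = -148 + 105 = -43)
q(a) = 2*a*(7/8 + 2*a) (q(a) = (a + a)*(a + 1*(a + 7/8)) = (2*a)*(a + 1*(7/8 + a)) = (2*a)*(a + (7/8 + a)) = (2*a)*(7/8 + 2*a) = 2*a*(7/8 + 2*a))
f = -43
q(1) - f = (1/4)*1*(7 + 16*1) - 1*(-43) = (1/4)*1*(7 + 16) + 43 = (1/4)*1*23 + 43 = 23/4 + 43 = 195/4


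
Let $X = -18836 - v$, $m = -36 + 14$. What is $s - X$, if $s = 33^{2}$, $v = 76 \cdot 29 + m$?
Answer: $22107$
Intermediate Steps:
$m = -22$
$v = 2182$ ($v = 76 \cdot 29 - 22 = 2204 - 22 = 2182$)
$X = -21018$ ($X = -18836 - 2182 = -21018$)
$s = 1089$
$s - X = 1089 - -21018 = 1089 + 21018 = 22107$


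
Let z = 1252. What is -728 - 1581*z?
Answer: -1980140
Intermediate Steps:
-728 - 1581*z = -728 - 1581*1252 = -728 - 1979412 = -1980140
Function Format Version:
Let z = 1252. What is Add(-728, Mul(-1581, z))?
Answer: -1980140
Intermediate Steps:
Add(-728, Mul(-1581, z)) = Add(-728, Mul(-1581, 1252)) = Add(-728, -1979412) = -1980140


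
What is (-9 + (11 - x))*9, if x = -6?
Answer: 72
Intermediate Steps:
(-9 + (11 - x))*9 = (-9 + (11 - 1*(-6)))*9 = (-9 + (11 + 6))*9 = (-9 + 17)*9 = 8*9 = 72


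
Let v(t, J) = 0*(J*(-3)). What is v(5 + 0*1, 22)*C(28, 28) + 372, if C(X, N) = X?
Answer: 372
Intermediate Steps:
v(t, J) = 0 (v(t, J) = 0*(-3*J) = 0)
v(5 + 0*1, 22)*C(28, 28) + 372 = 0*28 + 372 = 0 + 372 = 372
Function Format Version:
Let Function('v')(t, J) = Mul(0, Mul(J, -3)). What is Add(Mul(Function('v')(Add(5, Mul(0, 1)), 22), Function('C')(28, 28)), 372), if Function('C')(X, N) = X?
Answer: 372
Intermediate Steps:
Function('v')(t, J) = 0 (Function('v')(t, J) = Mul(0, Mul(-3, J)) = 0)
Add(Mul(Function('v')(Add(5, Mul(0, 1)), 22), Function('C')(28, 28)), 372) = Add(Mul(0, 28), 372) = Add(0, 372) = 372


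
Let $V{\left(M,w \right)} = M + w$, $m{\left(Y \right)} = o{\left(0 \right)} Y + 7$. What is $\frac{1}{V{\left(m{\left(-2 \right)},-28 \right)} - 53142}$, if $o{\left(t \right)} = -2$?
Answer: $- \frac{1}{53159} \approx -1.8811 \cdot 10^{-5}$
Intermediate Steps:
$m{\left(Y \right)} = 7 - 2 Y$ ($m{\left(Y \right)} = - 2 Y + 7 = 7 - 2 Y$)
$\frac{1}{V{\left(m{\left(-2 \right)},-28 \right)} - 53142} = \frac{1}{\left(\left(7 - -4\right) - 28\right) - 53142} = \frac{1}{\left(\left(7 + 4\right) - 28\right) - 53142} = \frac{1}{\left(11 - 28\right) - 53142} = \frac{1}{-17 - 53142} = \frac{1}{-53159} = - \frac{1}{53159}$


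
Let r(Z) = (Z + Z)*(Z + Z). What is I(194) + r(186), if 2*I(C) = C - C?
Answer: 138384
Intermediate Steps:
I(C) = 0 (I(C) = (C - C)/2 = (1/2)*0 = 0)
r(Z) = 4*Z**2 (r(Z) = (2*Z)*(2*Z) = 4*Z**2)
I(194) + r(186) = 0 + 4*186**2 = 0 + 4*34596 = 0 + 138384 = 138384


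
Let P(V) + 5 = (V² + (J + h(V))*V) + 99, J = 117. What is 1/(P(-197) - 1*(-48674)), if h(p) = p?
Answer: 1/103337 ≈ 9.6771e-6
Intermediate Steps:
P(V) = 94 + V² + V*(117 + V) (P(V) = -5 + ((V² + (117 + V)*V) + 99) = -5 + ((V² + V*(117 + V)) + 99) = -5 + (99 + V² + V*(117 + V)) = 94 + V² + V*(117 + V))
1/(P(-197) - 1*(-48674)) = 1/((94 + 2*(-197)² + 117*(-197)) - 1*(-48674)) = 1/((94 + 2*38809 - 23049) + 48674) = 1/((94 + 77618 - 23049) + 48674) = 1/(54663 + 48674) = 1/103337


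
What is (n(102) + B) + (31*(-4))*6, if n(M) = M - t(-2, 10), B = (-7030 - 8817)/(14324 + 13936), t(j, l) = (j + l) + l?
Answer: -18667447/28260 ≈ -660.56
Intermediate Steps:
t(j, l) = j + 2*l
B = -15847/28260 ≈ -0.56076
n(M) = -18 + M (n(M) = M - (-2 + 2*10) = M - (-2 + 20) = M - 1*18 = M - 18 = -18 + M)
(n(102) + B) + (31*(-4))*6 = ((-18 + 102) - 15847/28260) + (31*(-4))*6 = (84 - 15847/28260) - 124*6 = 2357993/28260 - 744 = -18667447/28260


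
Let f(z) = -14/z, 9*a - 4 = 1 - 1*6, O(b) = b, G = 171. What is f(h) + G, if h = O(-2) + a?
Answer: 3375/19 ≈ 177.63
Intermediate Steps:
a = -⅑ (a = 4/9 + (1 - 1*6)/9 = 4/9 + (1 - 6)/9 = 4/9 + (⅑)*(-5) = 4/9 - 5/9 = -⅑ ≈ -0.11111)
h = -19/9 (h = -2 - ⅑ = -19/9 ≈ -2.1111)
f(h) + G = -14/(-19/9) + 171 = -14*(-9/19) + 171 = 126/19 + 171 = 3375/19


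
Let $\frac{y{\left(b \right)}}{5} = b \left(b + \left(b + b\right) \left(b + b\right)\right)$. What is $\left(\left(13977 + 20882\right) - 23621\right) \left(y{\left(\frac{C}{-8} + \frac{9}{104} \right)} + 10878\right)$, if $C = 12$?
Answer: $\frac{17115441426657}{140608} \approx 1.2172 \cdot 10^{8}$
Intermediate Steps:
$y{\left(b \right)} = 5 b \left(b + 4 b^{2}\right)$ ($y{\left(b \right)} = 5 b \left(b + \left(b + b\right) \left(b + b\right)\right) = 5 b \left(b + 2 b 2 b\right) = 5 b \left(b + 4 b^{2}\right)$)
$\left(\left(13977 + 20882\right) - 23621\right) \left(y{\left(\frac{C}{-8} + \frac{9}{104} \right)} + 10878\right) = \left(\left(13977 + 20882\right) - 23621\right) \left(\left(\frac{12}{-8} + \frac{9}{104}\right)^{2} \left(5 + 20 \left(\frac{12}{-8} + \frac{9}{104}\right)\right) + 10878\right) = \left(34859 - 23621\right) \left(\left(12 \left(- \frac{1}{8}\right) + 9 \cdot \frac{1}{104}\right)^{2} \left(5 + 20 \left(12 \left(- \frac{1}{8}\right) + 9 \cdot \frac{1}{104}\right)\right) + 10878\right) = 11238 \left(\left(- \frac{3}{2} + \frac{9}{104}\right)^{2} \left(5 + 20 \left(- \frac{3}{2} + \frac{9}{104}\right)\right) + 10878\right) = 11238 \left(\left(- \frac{147}{104}\right)^{2} \left(5 + 20 \left(- \frac{147}{104}\right)\right) + 10878\right) = 11238 \left(\frac{21609 \left(5 - \frac{735}{26}\right)}{10816} + 10878\right) = 11238 \left(\frac{21609}{10816} \left(- \frac{605}{26}\right) + 10878\right) = 11238 \left(- \frac{13073445}{281216} + 10878\right) = 11238 \cdot \frac{3045994203}{281216} = \frac{17115441426657}{140608}$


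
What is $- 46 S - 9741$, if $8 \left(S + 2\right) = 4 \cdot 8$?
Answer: $-9833$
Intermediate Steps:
$S = 2$ ($S = -2 + \frac{4 \cdot 8}{8} = -2 + \frac{1}{8} \cdot 32 = -2 + 4 = 2$)
$- 46 S - 9741 = \left(-46\right) 2 - 9741 = -92 - 9741 = -9833$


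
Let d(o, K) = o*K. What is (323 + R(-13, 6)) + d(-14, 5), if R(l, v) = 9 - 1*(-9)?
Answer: 271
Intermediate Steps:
R(l, v) = 18 (R(l, v) = 9 + 9 = 18)
d(o, K) = K*o
(323 + R(-13, 6)) + d(-14, 5) = (323 + 18) + 5*(-14) = 341 - 70 = 271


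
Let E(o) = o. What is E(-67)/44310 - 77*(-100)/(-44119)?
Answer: -344142973/1954912890 ≈ -0.17604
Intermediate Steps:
E(-67)/44310 - 77*(-100)/(-44119) = -67/44310 - 77*(-100)/(-44119) = -67*1/44310 + 7700*(-1/44119) = -67/44310 - 7700/44119 = -344142973/1954912890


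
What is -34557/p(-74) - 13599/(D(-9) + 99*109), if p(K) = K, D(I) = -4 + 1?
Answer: 61965765/133052 ≈ 465.73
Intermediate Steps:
D(I) = -3
-34557/p(-74) - 13599/(D(-9) + 99*109) = -34557/(-74) - 13599/(-3 + 99*109) = -34557*(-1/74) - 13599/(-3 + 10791) = 34557/74 - 13599/10788 = 34557/74 - 13599*1/10788 = 34557/74 - 4533/3596 = 61965765/133052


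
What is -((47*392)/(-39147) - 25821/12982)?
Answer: 1249995055/508206354 ≈ 2.4596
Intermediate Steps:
-((47*392)/(-39147) - 25821/12982) = -(18424*(-1/39147) - 25821*1/12982) = -(-18424/39147 - 25821/12982) = -1*(-1249995055/508206354) = 1249995055/508206354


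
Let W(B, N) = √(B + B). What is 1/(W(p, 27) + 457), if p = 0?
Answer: 1/457 ≈ 0.0021882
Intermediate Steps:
W(B, N) = √2*√B (W(B, N) = √(2*B) = √2*√B)
1/(W(p, 27) + 457) = 1/(√2*√0 + 457) = 1/(√2*0 + 457) = 1/(0 + 457) = 1/457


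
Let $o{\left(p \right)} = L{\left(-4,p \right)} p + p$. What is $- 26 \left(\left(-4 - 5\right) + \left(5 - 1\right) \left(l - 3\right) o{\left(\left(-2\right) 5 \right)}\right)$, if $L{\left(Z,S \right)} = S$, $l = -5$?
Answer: $75114$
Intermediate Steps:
$o{\left(p \right)} = p + p^{2}$ ($o{\left(p \right)} = p p + p = p^{2} + p = p + p^{2}$)
$- 26 \left(\left(-4 - 5\right) + \left(5 - 1\right) \left(l - 3\right) o{\left(\left(-2\right) 5 \right)}\right) = - 26 \left(\left(-4 - 5\right) + \left(5 - 1\right) \left(-5 - 3\right) \left(-2\right) 5 \left(1 - 10\right)\right) = - 26 \left(\left(-4 - 5\right) + 4 \left(-8\right) \left(- 10 \left(1 - 10\right)\right)\right) = - 26 \left(-9 - 32 \left(\left(-10\right) \left(-9\right)\right)\right) = - 26 \left(-9 - 2880\right) = \left(-26\right) \left(-2889\right) = 75114$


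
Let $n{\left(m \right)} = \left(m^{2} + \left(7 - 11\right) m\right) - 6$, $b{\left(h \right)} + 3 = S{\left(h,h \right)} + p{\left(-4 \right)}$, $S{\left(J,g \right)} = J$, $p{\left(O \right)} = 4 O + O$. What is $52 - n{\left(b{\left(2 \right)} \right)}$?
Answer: $-467$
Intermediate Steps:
$p{\left(O \right)} = 5 O$
$b{\left(h \right)} = -23 + h$ ($b{\left(h \right)} = -3 + \left(h + 5 \left(-4\right)\right) = -3 + \left(h - 20\right) = -3 + \left(-20 + h\right) = -23 + h$)
$n{\left(m \right)} = -6 + m^{2} - 4 m$ ($n{\left(m \right)} = \left(m^{2} - 4 m\right) - 6 = -6 + m^{2} - 4 m$)
$52 - n{\left(b{\left(2 \right)} \right)} = 52 - \left(-6 + \left(-23 + 2\right)^{2} - 4 \left(-23 + 2\right)\right) = 52 - \left(-6 + \left(-21\right)^{2} - -84\right) = 52 - \left(-6 + 441 + 84\right) = 52 - 519 = -467$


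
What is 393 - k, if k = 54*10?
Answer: -147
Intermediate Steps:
k = 540
393 - k = 393 - 1*540 = 393 - 540 = -147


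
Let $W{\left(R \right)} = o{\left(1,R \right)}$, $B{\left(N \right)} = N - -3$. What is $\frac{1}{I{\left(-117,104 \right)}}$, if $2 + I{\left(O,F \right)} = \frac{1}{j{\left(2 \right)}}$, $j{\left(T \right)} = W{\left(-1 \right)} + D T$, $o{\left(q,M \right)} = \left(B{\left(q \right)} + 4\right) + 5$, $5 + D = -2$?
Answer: $- \frac{1}{3} \approx -0.33333$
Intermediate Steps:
$B{\left(N \right)} = 3 + N$ ($B{\left(N \right)} = N + 3 = 3 + N$)
$D = -7$ ($D = -5 - 2 = -7$)
$o{\left(q,M \right)} = 12 + q$ ($o{\left(q,M \right)} = \left(\left(3 + q\right) + 4\right) + 5 = \left(7 + q\right) + 5 = 12 + q$)
$W{\left(R \right)} = 13$ ($W{\left(R \right)} = 12 + 1 = 13$)
$j{\left(T \right)} = 13 - 7 T$
$I{\left(O,F \right)} = -3$ ($I{\left(O,F \right)} = -2 + \frac{1}{13 - 14} = -2 + \frac{1}{-1} = -2 - 1 = -3$)
$\frac{1}{I{\left(-117,104 \right)}} = \frac{1}{-3} = - \frac{1}{3}$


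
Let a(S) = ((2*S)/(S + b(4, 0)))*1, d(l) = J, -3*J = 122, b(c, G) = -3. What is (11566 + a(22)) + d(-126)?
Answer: 657076/57 ≈ 11528.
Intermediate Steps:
J = -122/3 (J = -1/3*122 = -122/3 ≈ -40.667)
d(l) = -122/3
a(S) = 2*S/(-3 + S) (a(S) = ((2*S)/(S - 3))*1 = ((2*S)/(-3 + S))*1 = (2*S/(-3 + S))*1 = 2*S/(-3 + S))
(11566 + a(22)) + d(-126) = (11566 + 2*22/(-3 + 22)) - 122/3 = (11566 + 2*22/19) - 122/3 = (11566 + 2*22*(1/19)) - 122/3 = (11566 + 44/19) - 122/3 = 219798/19 - 122/3 = 657076/57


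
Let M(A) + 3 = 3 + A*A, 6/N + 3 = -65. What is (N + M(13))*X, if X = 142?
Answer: 407753/17 ≈ 23985.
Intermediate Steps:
N = -3/34 (N = 6/(-3 - 65) = 6/(-68) = 6*(-1/68) = -3/34 ≈ -0.088235)
M(A) = A**2 (M(A) = -3 + (3 + A*A) = -3 + (3 + A**2) = A**2)
(N + M(13))*X = (-3/34 + 13**2)*142 = (-3/34 + 169)*142 = (5743/34)*142 = 407753/17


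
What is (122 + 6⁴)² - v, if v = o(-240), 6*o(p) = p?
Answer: 2010764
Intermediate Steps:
o(p) = p/6
v = -40 (v = (⅙)*(-240) = -40)
(122 + 6⁴)² - v = (122 + 6⁴)² - 1*(-40) = (122 + 1296)² + 40 = 1418² + 40 = 2010724 + 40 = 2010764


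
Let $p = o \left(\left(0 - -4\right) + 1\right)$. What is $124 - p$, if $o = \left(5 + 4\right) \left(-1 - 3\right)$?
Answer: $304$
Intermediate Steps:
$o = -36$ ($o = 9 \left(-4\right) = -36$)
$p = -180$ ($p = - 36 \left(\left(0 - -4\right) + 1\right) = - 36 \left(\left(0 + 4\right) + 1\right) = - 36 \left(4 + 1\right) = \left(-36\right) 5 = -180$)
$124 - p = 124 - -180 = 124 + 180 = 304$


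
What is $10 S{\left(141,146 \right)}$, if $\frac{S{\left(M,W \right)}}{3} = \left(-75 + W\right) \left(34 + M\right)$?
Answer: $372750$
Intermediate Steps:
$S{\left(M,W \right)} = 3 \left(-75 + W\right) \left(34 + M\right)$
$10 S{\left(141,146 \right)} = 10 \left(-7650 - 31725 + 102 \cdot 146 + 3 \cdot 141 \cdot 146\right) = 10 \left(-7650 - 31725 + 14892 + 61758\right) = 10 \cdot 37275 = 372750$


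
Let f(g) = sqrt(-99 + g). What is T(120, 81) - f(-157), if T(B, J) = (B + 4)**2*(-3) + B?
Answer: -46008 - 16*I ≈ -46008.0 - 16.0*I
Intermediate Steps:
T(B, J) = B - 3*(4 + B)**2 (T(B, J) = (4 + B)**2*(-3) + B = -3*(4 + B)**2 + B = B - 3*(4 + B)**2)
T(120, 81) - f(-157) = (120 - 3*(4 + 120)**2) - sqrt(-99 - 157) = (120 - 3*124**2) - sqrt(-256) = (120 - 3*15376) - 16*I = (120 - 46128) - 16*I = -46008 - 16*I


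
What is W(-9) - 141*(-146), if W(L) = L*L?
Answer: 20667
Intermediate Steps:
W(L) = L**2
W(-9) - 141*(-146) = (-9)**2 - 141*(-146) = 81 + 20586 = 20667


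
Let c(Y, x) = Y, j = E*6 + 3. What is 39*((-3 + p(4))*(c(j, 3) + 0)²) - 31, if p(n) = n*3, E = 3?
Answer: 154760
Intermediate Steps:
j = 21 (j = 3*6 + 3 = 18 + 3 = 21)
p(n) = 3*n
39*((-3 + p(4))*(c(j, 3) + 0)²) - 31 = 39*((-3 + 3*4)*(21 + 0)²) - 31 = 39*((-3 + 12)*21²) - 31 = 39*(9*441) - 31 = 39*3969 - 31 = 154791 - 31 = 154760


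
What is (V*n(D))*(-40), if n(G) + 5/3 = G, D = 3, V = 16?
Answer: -2560/3 ≈ -853.33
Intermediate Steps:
n(G) = -5/3 + G
(V*n(D))*(-40) = (16*(-5/3 + 3))*(-40) = (16*(4/3))*(-40) = (64/3)*(-40) = -2560/3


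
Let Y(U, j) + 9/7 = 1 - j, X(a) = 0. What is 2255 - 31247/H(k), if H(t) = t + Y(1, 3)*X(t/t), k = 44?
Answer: 67973/44 ≈ 1544.8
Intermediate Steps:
Y(U, j) = -2/7 - j (Y(U, j) = -9/7 + (1 - j) = -2/7 - j)
H(t) = t (H(t) = t + (-2/7 - 1*3)*0 = t + (-2/7 - 3)*0 = t - 23/7*0 = t + 0 = t)
2255 - 31247/H(k) = 2255 - 31247/44 = 67973/44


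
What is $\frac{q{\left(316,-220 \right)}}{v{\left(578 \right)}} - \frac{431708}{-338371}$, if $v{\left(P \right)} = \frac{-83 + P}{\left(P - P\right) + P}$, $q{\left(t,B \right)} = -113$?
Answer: $- \frac{180881554}{1384245} \approx -130.67$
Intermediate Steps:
$v{\left(P \right)} = \frac{-83 + P}{P}$ ($v{\left(P \right)} = \frac{-83 + P}{0 + P} = \frac{-83 + P}{P}$)
$\frac{q{\left(316,-220 \right)}}{v{\left(578 \right)}} - \frac{431708}{-338371} = - \frac{113}{\frac{1}{578} \left(-83 + 578\right)} - \frac{431708}{-338371} = - \frac{113}{\frac{1}{578} \cdot 495} - - \frac{431708}{338371} = - \frac{113}{\frac{495}{578}} + \frac{431708}{338371} = \left(-113\right) \frac{578}{495} + \frac{431708}{338371} = - \frac{65314}{495} + \frac{431708}{338371} = - \frac{180881554}{1384245}$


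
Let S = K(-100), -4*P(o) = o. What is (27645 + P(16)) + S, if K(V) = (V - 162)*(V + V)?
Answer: 80041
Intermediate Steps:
K(V) = 2*V*(-162 + V) (K(V) = (-162 + V)*(2*V) = 2*V*(-162 + V))
P(o) = -o/4
S = 52400 (S = 2*(-100)*(-162 - 100) = 2*(-100)*(-262) = 52400)
(27645 + P(16)) + S = (27645 - 1/4*16) + 52400 = (27645 - 4) + 52400 = 27641 + 52400 = 80041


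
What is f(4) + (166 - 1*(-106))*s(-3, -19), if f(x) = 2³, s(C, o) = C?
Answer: -808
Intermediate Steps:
f(x) = 8
f(4) + (166 - 1*(-106))*s(-3, -19) = 8 + (166 - 1*(-106))*(-3) = 8 + (166 + 106)*(-3) = 8 + 272*(-3) = 8 - 816 = -808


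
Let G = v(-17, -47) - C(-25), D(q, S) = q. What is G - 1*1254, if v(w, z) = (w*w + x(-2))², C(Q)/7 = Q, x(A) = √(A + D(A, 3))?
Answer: 82438 + 1156*I ≈ 82438.0 + 1156.0*I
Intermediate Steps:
x(A) = √2*√A (x(A) = √(A + A) = √(2*A) = √2*√A)
C(Q) = 7*Q
v(w, z) = (w² + 2*I)² (v(w, z) = (w*w + √2*√(-2))² = (w² + √2*(I*√2))² = (w² + 2*I)²)
G = 175 + (289 + 2*I)² (G = ((-17)² + 2*I)² - 7*(-25) = (289 + 2*I)² - 1*(-175) = (289 + 2*I)² + 175 = 175 + (289 + 2*I)² ≈ 83692.0 + 1156.0*I)
G - 1*1254 = (83692 + 1156*I) - 1*1254 = (83692 + 1156*I) - 1254 = 82438 + 1156*I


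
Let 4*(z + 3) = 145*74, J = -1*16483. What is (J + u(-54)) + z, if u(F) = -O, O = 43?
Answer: -27693/2 ≈ -13847.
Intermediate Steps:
J = -16483
u(F) = -43 (u(F) = -1*43 = -43)
z = 5359/2 (z = -3 + (145*74)/4 = -3 + (¼)*10730 = -3 + 5365/2 = 5359/2 ≈ 2679.5)
(J + u(-54)) + z = (-16483 - 43) + 5359/2 = -16526 + 5359/2 = -27693/2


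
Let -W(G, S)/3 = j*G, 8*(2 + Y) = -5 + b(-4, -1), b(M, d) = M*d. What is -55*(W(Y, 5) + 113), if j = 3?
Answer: -58135/8 ≈ -7266.9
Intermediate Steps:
Y = -17/8 (Y = -2 + (-5 - 4*(-1))/8 = -2 + (-5 + 4)/8 = -2 + (1/8)*(-1) = -2 - 1/8 = -17/8 ≈ -2.1250)
W(G, S) = -9*G
-55*(W(Y, 5) + 113) = -55*(-9*(-17/8) + 113) = -55*(153/8 + 113) = -55*1057/8 = -58135/8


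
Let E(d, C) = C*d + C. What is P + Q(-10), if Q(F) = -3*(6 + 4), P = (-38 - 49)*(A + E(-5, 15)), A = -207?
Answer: 23199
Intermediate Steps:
E(d, C) = C + C*d
P = 23229 (P = (-38 - 49)*(-207 + 15*(1 - 5)) = -87*(-207 + 15*(-4)) = -87*(-207 - 60) = -87*(-267) = 23229)
Q(F) = -30 (Q(F) = -3*10 = -30)
P + Q(-10) = 23229 - 30 = 23199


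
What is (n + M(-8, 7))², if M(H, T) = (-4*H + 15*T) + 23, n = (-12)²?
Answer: 92416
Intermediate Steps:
n = 144
M(H, T) = 23 - 4*H + 15*T
(n + M(-8, 7))² = (144 + (23 - 4*(-8) + 15*7))² = (144 + (23 + 32 + 105))² = (144 + 160)² = 304² = 92416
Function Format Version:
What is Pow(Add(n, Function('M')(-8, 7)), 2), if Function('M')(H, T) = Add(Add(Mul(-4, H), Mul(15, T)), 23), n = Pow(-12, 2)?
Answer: 92416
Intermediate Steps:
n = 144
Function('M')(H, T) = Add(23, Mul(-4, H), Mul(15, T))
Pow(Add(n, Function('M')(-8, 7)), 2) = Pow(Add(144, Add(23, Mul(-4, -8), Mul(15, 7))), 2) = Pow(Add(144, Add(23, 32, 105)), 2) = Pow(Add(144, 160), 2) = Pow(304, 2) = 92416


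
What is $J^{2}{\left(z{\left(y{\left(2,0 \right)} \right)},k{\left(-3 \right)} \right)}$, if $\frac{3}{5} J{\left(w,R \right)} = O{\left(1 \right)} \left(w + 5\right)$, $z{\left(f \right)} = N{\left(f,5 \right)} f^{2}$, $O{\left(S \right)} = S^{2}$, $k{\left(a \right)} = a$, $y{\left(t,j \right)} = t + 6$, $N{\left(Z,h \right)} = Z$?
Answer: $\frac{6682225}{9} \approx 7.4247 \cdot 10^{5}$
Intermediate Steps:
$y{\left(t,j \right)} = 6 + t$
$z{\left(f \right)} = f^{3}$ ($z{\left(f \right)} = f f^{2} = f^{3}$)
$J{\left(w,R \right)} = \frac{25}{3} + \frac{5 w}{3}$ ($J{\left(w,R \right)} = \frac{5 \cdot 1^{2} \left(w + 5\right)}{3} = \frac{5 \cdot 1 \left(5 + w\right)}{3} = \frac{5 \left(5 + w\right)}{3} = \frac{25}{3} + \frac{5 w}{3}$)
$J^{2}{\left(z{\left(y{\left(2,0 \right)} \right)},k{\left(-3 \right)} \right)} = \left(\frac{25}{3} + \frac{5 \left(6 + 2\right)^{3}}{3}\right)^{2} = \left(\frac{25}{3} + \frac{5 \cdot 8^{3}}{3}\right)^{2} = \left(\frac{25}{3} + \frac{5}{3} \cdot 512\right)^{2} = \left(\frac{25}{3} + \frac{2560}{3}\right)^{2} = \left(\frac{2585}{3}\right)^{2} = \frac{6682225}{9}$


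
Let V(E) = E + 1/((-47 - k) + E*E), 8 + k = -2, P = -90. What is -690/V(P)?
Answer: 5563470/725669 ≈ 7.6667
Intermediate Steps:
k = -10 (k = -8 - 2 = -10)
V(E) = E + 1/(-37 + E²) (V(E) = E + 1/((-47 - 1*(-10)) + E*E) = E + 1/((-47 + 10) + E²) = E + 1/(-37 + E²))
-690/V(P) = -690*(-37 + (-90)²)/(1 + (-90)³ - 37*(-90)) = -690*(-37 + 8100)/(1 - 729000 + 3330) = -690/(-725669/8063) = -690*(-8063/725669) = 5563470/725669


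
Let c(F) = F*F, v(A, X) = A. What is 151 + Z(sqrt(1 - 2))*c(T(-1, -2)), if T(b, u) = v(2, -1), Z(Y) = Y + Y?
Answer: 151 + 8*I ≈ 151.0 + 8.0*I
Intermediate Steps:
Z(Y) = 2*Y
T(b, u) = 2
c(F) = F**2
151 + Z(sqrt(1 - 2))*c(T(-1, -2)) = 151 + (2*sqrt(1 - 2))*2**2 = 151 + (2*sqrt(-1))*4 = 151 + (2*I)*4 = 151 + 8*I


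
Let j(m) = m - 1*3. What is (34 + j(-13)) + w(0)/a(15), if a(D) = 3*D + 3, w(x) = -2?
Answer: 431/24 ≈ 17.958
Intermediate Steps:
a(D) = 3 + 3*D
j(m) = -3 + m (j(m) = m - 3 = -3 + m)
(34 + j(-13)) + w(0)/a(15) = (34 + (-3 - 13)) - 2/(3 + 3*15) = (34 - 16) - 2/(3 + 45) = 18 - 2/48 = 18 - 2*1/48 = 18 - 1/24 = 431/24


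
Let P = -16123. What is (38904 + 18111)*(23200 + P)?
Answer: 403495155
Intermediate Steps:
(38904 + 18111)*(23200 + P) = (38904 + 18111)*(23200 - 16123) = 57015*7077 = 403495155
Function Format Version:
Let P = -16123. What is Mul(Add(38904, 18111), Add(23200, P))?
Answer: 403495155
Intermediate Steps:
Mul(Add(38904, 18111), Add(23200, P)) = Mul(Add(38904, 18111), Add(23200, -16123)) = Mul(57015, 7077) = 403495155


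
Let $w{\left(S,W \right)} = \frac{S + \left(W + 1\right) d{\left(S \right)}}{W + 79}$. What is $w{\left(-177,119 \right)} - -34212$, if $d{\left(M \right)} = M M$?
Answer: $\frac{3511093}{66} \approx 53198.0$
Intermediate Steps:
$d{\left(M \right)} = M^{2}$
$w{\left(S,W \right)} = \frac{S + S^{2} \left(1 + W\right)}{79 + W}$ ($w{\left(S,W \right)} = \frac{S + \left(W + 1\right) S^{2}}{W + 79} = \frac{S + \left(1 + W\right) S^{2}}{79 + W} = \frac{S + S^{2} \left(1 + W\right)}{79 + W}$)
$w{\left(-177,119 \right)} - -34212 = - \frac{177 \left(1 - 177 - 21063\right)}{79 + 119} - -34212 = - \frac{177 \left(1 - 177 - 21063\right)}{198} + 34212 = \left(-177\right) \frac{1}{198} \left(-21239\right) + 34212 = \frac{1253101}{66} + 34212 = \frac{3511093}{66}$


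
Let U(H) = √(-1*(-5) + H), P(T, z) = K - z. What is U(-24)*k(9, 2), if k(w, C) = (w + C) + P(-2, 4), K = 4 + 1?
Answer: 12*I*√19 ≈ 52.307*I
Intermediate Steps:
K = 5
P(T, z) = 5 - z
k(w, C) = 1 + C + w (k(w, C) = (w + C) + (5 - 1*4) = (C + w) + (5 - 4) = (C + w) + 1 = 1 + C + w)
U(H) = √(5 + H)
U(-24)*k(9, 2) = √(5 - 24)*(1 + 2 + 9) = √(-19)*12 = (I*√19)*12 = 12*I*√19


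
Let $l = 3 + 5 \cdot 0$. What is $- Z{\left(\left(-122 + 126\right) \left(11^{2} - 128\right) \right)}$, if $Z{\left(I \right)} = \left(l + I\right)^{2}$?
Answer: $-625$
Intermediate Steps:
$l = 3$ ($l = 3 + 0 = 3$)
$Z{\left(I \right)} = \left(3 + I\right)^{2}$
$- Z{\left(\left(-122 + 126\right) \left(11^{2} - 128\right) \right)} = - \left(3 + \left(-122 + 126\right) \left(11^{2} - 128\right)\right)^{2} = - \left(3 + 4 \left(121 - 128\right)\right)^{2} = - \left(3 + 4 \left(-7\right)\right)^{2} = - \left(3 - 28\right)^{2} = - \left(-25\right)^{2} = \left(-1\right) 625 = -625$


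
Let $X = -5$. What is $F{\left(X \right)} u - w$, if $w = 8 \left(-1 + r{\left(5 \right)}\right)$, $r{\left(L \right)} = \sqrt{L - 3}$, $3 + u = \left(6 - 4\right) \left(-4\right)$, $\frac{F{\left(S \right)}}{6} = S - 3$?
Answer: $536 - 8 \sqrt{2} \approx 524.69$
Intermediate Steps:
$F{\left(S \right)} = -18 + 6 S$ ($F{\left(S \right)} = 6 \left(S - 3\right) = 6 \left(-3 + S\right) = -18 + 6 S$)
$u = -11$ ($u = -3 + \left(6 - 4\right) \left(-4\right) = -3 + 2 \left(-4\right) = -3 - 8 = -11$)
$r{\left(L \right)} = \sqrt{-3 + L}$
$w = -8 + 8 \sqrt{2}$ ($w = 8 \left(-1 + \sqrt{-3 + 5}\right) = 8 \left(-1 + \sqrt{2}\right) = -8 + 8 \sqrt{2} \approx 3.3137$)
$F{\left(X \right)} u - w = \left(-18 + 6 \left(-5\right)\right) \left(-11\right) - \left(-8 + 8 \sqrt{2}\right) = \left(-18 - 30\right) \left(-11\right) + \left(8 - 8 \sqrt{2}\right) = \left(-48\right) \left(-11\right) + \left(8 - 8 \sqrt{2}\right) = 528 + \left(8 - 8 \sqrt{2}\right) = 536 - 8 \sqrt{2}$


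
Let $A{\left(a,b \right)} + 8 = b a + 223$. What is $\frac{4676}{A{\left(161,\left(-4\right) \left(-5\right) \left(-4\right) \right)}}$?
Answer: $- \frac{4676}{12665} \approx -0.36921$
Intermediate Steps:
$A{\left(a,b \right)} = 215 + a b$ ($A{\left(a,b \right)} = -8 + \left(b a + 223\right) = -8 + \left(a b + 223\right) = -8 + \left(223 + a b\right) = 215 + a b$)
$\frac{4676}{A{\left(161,\left(-4\right) \left(-5\right) \left(-4\right) \right)}} = \frac{4676}{215 + 161 \left(-4\right) \left(-5\right) \left(-4\right)} = \frac{4676}{215 + 161 \cdot 20 \left(-4\right)} = \frac{4676}{215 + 161 \left(-80\right)} = \frac{4676}{215 - 12880} = \frac{4676}{-12665} = 4676 \left(- \frac{1}{12665}\right) = - \frac{4676}{12665}$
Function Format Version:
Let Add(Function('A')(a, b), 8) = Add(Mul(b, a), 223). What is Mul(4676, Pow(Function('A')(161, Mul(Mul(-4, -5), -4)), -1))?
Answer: Rational(-4676, 12665) ≈ -0.36921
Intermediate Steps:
Function('A')(a, b) = Add(215, Mul(a, b)) (Function('A')(a, b) = Add(-8, Add(Mul(b, a), 223)) = Add(-8, Add(Mul(a, b), 223)) = Add(-8, Add(223, Mul(a, b))) = Add(215, Mul(a, b)))
Mul(4676, Pow(Function('A')(161, Mul(Mul(-4, -5), -4)), -1)) = Mul(4676, Pow(Add(215, Mul(161, Mul(Mul(-4, -5), -4))), -1)) = Mul(4676, Pow(Add(215, Mul(161, Mul(20, -4))), -1)) = Mul(4676, Pow(Add(215, Mul(161, -80)), -1)) = Mul(4676, Pow(Add(215, -12880), -1)) = Mul(4676, Pow(-12665, -1)) = Mul(4676, Rational(-1, 12665)) = Rational(-4676, 12665)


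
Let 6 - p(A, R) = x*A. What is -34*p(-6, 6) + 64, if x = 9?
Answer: -1976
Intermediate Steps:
p(A, R) = 6 - 9*A
-34*p(-6, 6) + 64 = -34*(6 - 9*(-6)) + 64 = -34*(6 + 54) + 64 = -34*60 + 64 = -2040 + 64 = -1976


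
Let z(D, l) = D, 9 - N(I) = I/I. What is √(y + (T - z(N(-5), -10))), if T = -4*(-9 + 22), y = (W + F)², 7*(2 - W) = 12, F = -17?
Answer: √10749/7 ≈ 14.811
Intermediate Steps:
N(I) = 8 (N(I) = 9 - I/I = 9 - 1*1 = 9 - 1 = 8)
W = 2/7 (W = 2 - ⅐*12 = 2 - 12/7 = 2/7 ≈ 0.28571)
y = 13689/49 (y = (2/7 - 17)² = (-117/7)² = 13689/49 ≈ 279.37)
T = -52 (T = -4*13 = -52)
√(y + (T - z(N(-5), -10))) = √(13689/49 + (-52 - 1*8)) = √(13689/49 + (-52 - 8)) = √(13689/49 - 60) = √(10749/49) = √10749/7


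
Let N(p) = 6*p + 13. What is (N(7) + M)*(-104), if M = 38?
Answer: -9672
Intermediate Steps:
N(p) = 13 + 6*p
(N(7) + M)*(-104) = ((13 + 6*7) + 38)*(-104) = ((13 + 42) + 38)*(-104) = (55 + 38)*(-104) = 93*(-104) = -9672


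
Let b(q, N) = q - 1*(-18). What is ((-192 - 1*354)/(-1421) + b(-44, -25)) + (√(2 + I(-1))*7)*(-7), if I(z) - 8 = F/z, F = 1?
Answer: -35041/203 ≈ -172.62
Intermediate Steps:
b(q, N) = 18 + q (b(q, N) = q + 18 = 18 + q)
I(z) = 8 + 1/z
((-192 - 1*354)/(-1421) + b(-44, -25)) + (√(2 + I(-1))*7)*(-7) = ((-192 - 1*354)/(-1421) + (18 - 44)) + (√(2 + (8 + 1/(-1)))*7)*(-7) = ((-192 - 354)*(-1/1421) - 26) + (√(2 + (8 - 1))*7)*(-7) = (-546*(-1/1421) - 26) + (√(2 + 7)*7)*(-7) = (78/203 - 26) + (√9*7)*(-7) = -5200/203 + (3*7)*(-7) = -5200/203 + 21*(-7) = -5200/203 - 147 = -35041/203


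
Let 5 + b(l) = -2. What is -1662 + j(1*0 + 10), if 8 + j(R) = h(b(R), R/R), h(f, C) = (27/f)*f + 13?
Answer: -1630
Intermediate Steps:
b(l) = -7 (b(l) = -5 - 2 = -7)
h(f, C) = 40 (h(f, C) = 27 + 13 = 40)
j(R) = 32 (j(R) = -8 + 40 = 32)
-1662 + j(1*0 + 10) = -1662 + 32 = -1630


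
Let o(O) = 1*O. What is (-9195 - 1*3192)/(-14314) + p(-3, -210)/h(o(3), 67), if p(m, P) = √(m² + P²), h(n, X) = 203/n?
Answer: 12387/14314 + 117*√29/203 ≈ 3.9691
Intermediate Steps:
o(O) = O
p(m, P) = √(P² + m²)
(-9195 - 1*3192)/(-14314) + p(-3, -210)/h(o(3), 67) = (-9195 - 1*3192)/(-14314) + √((-210)² + (-3)²)/((203/3)) = (-9195 - 3192)*(-1/14314) + √(44100 + 9)/((203*(⅓))) = -12387*(-1/14314) + √44109/(203/3) = 12387/14314 + (39*√29)*(3/203) = 12387/14314 + 117*√29/203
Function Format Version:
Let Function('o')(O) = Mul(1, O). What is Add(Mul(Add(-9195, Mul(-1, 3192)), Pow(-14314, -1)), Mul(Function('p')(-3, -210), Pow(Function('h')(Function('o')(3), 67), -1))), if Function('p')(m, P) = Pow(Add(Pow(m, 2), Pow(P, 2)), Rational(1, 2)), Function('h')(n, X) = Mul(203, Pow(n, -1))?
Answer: Add(Rational(12387, 14314), Mul(Rational(117, 203), Pow(29, Rational(1, 2)))) ≈ 3.9691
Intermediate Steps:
Function('o')(O) = O
Function('p')(m, P) = Pow(Add(Pow(P, 2), Pow(m, 2)), Rational(1, 2))
Add(Mul(Add(-9195, Mul(-1, 3192)), Pow(-14314, -1)), Mul(Function('p')(-3, -210), Pow(Function('h')(Function('o')(3), 67), -1))) = Add(Mul(Add(-9195, Mul(-1, 3192)), Pow(-14314, -1)), Mul(Pow(Add(Pow(-210, 2), Pow(-3, 2)), Rational(1, 2)), Pow(Mul(203, Pow(3, -1)), -1))) = Add(Mul(Add(-9195, -3192), Rational(-1, 14314)), Mul(Pow(Add(44100, 9), Rational(1, 2)), Pow(Mul(203, Rational(1, 3)), -1))) = Add(Mul(-12387, Rational(-1, 14314)), Mul(Pow(44109, Rational(1, 2)), Pow(Rational(203, 3), -1))) = Add(Rational(12387, 14314), Mul(Mul(39, Pow(29, Rational(1, 2))), Rational(3, 203))) = Add(Rational(12387, 14314), Mul(Rational(117, 203), Pow(29, Rational(1, 2))))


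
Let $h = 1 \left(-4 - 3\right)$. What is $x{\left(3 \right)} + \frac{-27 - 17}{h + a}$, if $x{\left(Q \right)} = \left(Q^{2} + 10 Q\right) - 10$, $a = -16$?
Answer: $\frac{711}{23} \approx 30.913$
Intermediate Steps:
$h = -7$ ($h = 1 \left(-7\right) = -7$)
$x{\left(Q \right)} = -10 + Q^{2} + 10 Q$
$x{\left(3 \right)} + \frac{-27 - 17}{h + a} = \left(-10 + 3^{2} + 10 \cdot 3\right) + \frac{-27 - 17}{-7 - 16} = \left(-10 + 9 + 30\right) + \frac{-27 - 17}{-23} = 29 - - \frac{44}{23} = 29 + \frac{44}{23} = \frac{711}{23}$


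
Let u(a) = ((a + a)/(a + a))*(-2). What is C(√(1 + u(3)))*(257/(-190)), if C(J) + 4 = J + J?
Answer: 514/95 - 257*I/95 ≈ 5.4105 - 2.7053*I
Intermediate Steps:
u(a) = -2 (u(a) = ((2*a)/((2*a)))*(-2) = ((2*a)*(1/(2*a)))*(-2) = 1*(-2) = -2)
C(J) = -4 + 2*J (C(J) = -4 + (J + J) = -4 + 2*J)
C(√(1 + u(3)))*(257/(-190)) = (-4 + 2*√(1 - 2))*(257/(-190)) = (-4 + 2*√(-1))*(257*(-1/190)) = (-4 + 2*I)*(-257/190) = 514/95 - 257*I/95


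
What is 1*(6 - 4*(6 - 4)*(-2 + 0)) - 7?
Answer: 15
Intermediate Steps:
1*(6 - 4*(6 - 4)*(-2 + 0)) - 7 = 1*(6 - 8*(-2)) - 7 = 1*(6 - 4*(-4)) - 7 = 1*(6 + 16) - 7 = 1*22 - 7 = 22 - 7 = 15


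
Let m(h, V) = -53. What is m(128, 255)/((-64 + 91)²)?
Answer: -53/729 ≈ -0.072702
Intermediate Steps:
m(128, 255)/((-64 + 91)²) = -53/(-64 + 91)² = -53/(27²) = -53/729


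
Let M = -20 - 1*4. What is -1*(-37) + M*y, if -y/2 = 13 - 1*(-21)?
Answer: 1669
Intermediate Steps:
y = -68 (y = -2*(13 - 1*(-21)) = -2*(13 + 21) = -2*34 = -68)
M = -24 (M = -20 - 4 = -24)
-1*(-37) + M*y = -1*(-37) - 24*(-68) = 37 + 1632 = 1669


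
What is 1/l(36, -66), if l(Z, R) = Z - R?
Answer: 1/102 ≈ 0.0098039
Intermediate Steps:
1/l(36, -66) = 1/(36 - 1*(-66)) = 1/(36 + 66) = 1/102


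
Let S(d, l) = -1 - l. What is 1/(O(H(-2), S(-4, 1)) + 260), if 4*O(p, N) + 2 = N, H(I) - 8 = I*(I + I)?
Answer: 1/259 ≈ 0.0038610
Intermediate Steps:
H(I) = 8 + 2*I² (H(I) = 8 + I*(I + I) = 8 + I*(2*I) = 8 + 2*I²)
O(p, N) = -½ + N/4
1/(O(H(-2), S(-4, 1)) + 260) = 1/((-½ + (-1 - 1*1)/4) + 260) = 1/((-½ + (-1 - 1)/4) + 260) = 1/((-½ + (¼)*(-2)) + 260) = 1/((-½ - ½) + 260) = 1/(-1 + 260) = 1/259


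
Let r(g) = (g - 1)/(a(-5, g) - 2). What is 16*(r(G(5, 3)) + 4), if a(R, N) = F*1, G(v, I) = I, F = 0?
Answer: 48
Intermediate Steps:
a(R, N) = 0 (a(R, N) = 0*1 = 0)
r(g) = ½ - g/2 (r(g) = (g - 1)/(0 - 2) = (-1 + g)/(-2) = (-1 + g)*(-½) = ½ - g/2)
16*(r(G(5, 3)) + 4) = 16*((½ - ½*3) + 4) = 16*((½ - 3/2) + 4) = 16*(-1 + 4) = 16*3 = 48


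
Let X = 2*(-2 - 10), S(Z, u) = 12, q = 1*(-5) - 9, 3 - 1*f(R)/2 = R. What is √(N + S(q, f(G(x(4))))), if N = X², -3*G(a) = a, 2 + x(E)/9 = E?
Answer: 14*√3 ≈ 24.249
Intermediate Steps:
x(E) = -18 + 9*E
G(a) = -a/3
f(R) = 6 - 2*R
q = -14 (q = -5 - 9 = -14)
X = -24 (X = 2*(-12) = -24)
N = 576 (N = (-24)² = 576)
√(N + S(q, f(G(x(4))))) = √(576 + 12) = √588 = 14*√3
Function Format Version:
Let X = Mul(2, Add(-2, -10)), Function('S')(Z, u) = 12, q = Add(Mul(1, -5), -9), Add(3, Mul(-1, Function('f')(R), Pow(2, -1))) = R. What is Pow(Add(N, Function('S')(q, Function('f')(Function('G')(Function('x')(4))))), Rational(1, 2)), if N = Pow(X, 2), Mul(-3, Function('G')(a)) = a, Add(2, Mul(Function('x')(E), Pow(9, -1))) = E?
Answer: Mul(14, Pow(3, Rational(1, 2))) ≈ 24.249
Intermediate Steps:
Function('x')(E) = Add(-18, Mul(9, E))
Function('G')(a) = Mul(Rational(-1, 3), a)
Function('f')(R) = Add(6, Mul(-2, R))
q = -14 (q = Add(-5, -9) = -14)
X = -24 (X = Mul(2, -12) = -24)
N = 576 (N = Pow(-24, 2) = 576)
Pow(Add(N, Function('S')(q, Function('f')(Function('G')(Function('x')(4))))), Rational(1, 2)) = Pow(Add(576, 12), Rational(1, 2)) = Pow(588, Rational(1, 2)) = Mul(14, Pow(3, Rational(1, 2)))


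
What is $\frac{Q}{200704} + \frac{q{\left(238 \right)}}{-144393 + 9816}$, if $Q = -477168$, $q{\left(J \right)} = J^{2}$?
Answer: $- \frac{4724032207}{1688133888} \approx -2.7984$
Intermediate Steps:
$\frac{Q}{200704} + \frac{q{\left(238 \right)}}{-144393 + 9816} = - \frac{477168}{200704} + \frac{238^{2}}{-144393 + 9816} = \left(-477168\right) \frac{1}{200704} + \frac{56644}{-134577} = - \frac{29823}{12544} + 56644 \left(- \frac{1}{134577}\right) = - \frac{29823}{12544} - \frac{56644}{134577} = - \frac{4724032207}{1688133888}$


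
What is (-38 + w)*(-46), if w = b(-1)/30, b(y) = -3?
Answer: 8763/5 ≈ 1752.6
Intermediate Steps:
w = -1/10 (w = -3/30 = -3*1/30 = -1/10 ≈ -0.10000)
(-38 + w)*(-46) = (-38 - 1/10)*(-46) = -381/10*(-46) = 8763/5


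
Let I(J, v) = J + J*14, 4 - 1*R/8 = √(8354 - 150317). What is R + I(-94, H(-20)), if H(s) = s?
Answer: -1378 - 8*I*√141963 ≈ -1378.0 - 3014.2*I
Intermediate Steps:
R = 32 - 8*I*√141963 (R = 32 - 8*√(8354 - 150317) = 32 - 8*I*√141963 ≈ 32.0 - 3014.2*I)
I(J, v) = 15*J (I(J, v) = J + 14*J = 15*J)
R + I(-94, H(-20)) = (32 - 8*I*√141963) + 15*(-94) = (32 - 8*I*√141963) - 1410 = -1378 - 8*I*√141963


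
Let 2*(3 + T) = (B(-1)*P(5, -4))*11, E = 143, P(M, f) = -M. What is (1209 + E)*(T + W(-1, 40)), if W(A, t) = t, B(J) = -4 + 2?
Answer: 124384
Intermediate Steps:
B(J) = -2
T = 52 (T = -3 + (-(-2)*5*11)/2 = -3 + (-2*(-5)*11)/2 = -3 + (10*11)/2 = -3 + (1/2)*110 = -3 + 55 = 52)
(1209 + E)*(T + W(-1, 40)) = (1209 + 143)*(52 + 40) = 1352*92 = 124384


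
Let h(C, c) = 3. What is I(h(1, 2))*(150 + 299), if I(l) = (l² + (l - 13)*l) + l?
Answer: -8082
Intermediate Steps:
I(l) = l + l² + l*(-13 + l) (I(l) = (l² + (-13 + l)*l) + l = (l² + l*(-13 + l)) + l = l + l² + l*(-13 + l))
I(h(1, 2))*(150 + 299) = (2*3*(-6 + 3))*(150 + 299) = (2*3*(-3))*449 = -18*449 = -8082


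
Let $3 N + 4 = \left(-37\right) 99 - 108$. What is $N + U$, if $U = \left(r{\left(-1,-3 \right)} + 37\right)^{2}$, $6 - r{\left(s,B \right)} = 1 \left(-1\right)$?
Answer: $\frac{2033}{3} \approx 677.67$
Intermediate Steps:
$N = - \frac{3775}{3}$ ($N = - \frac{4}{3} + \frac{\left(-37\right) 99 - 108}{3} = - \frac{4}{3} + \frac{-3663 - 108}{3} = - \frac{4}{3} + \frac{1}{3} \left(-3771\right) = - \frac{4}{3} - 1257 = - \frac{3775}{3} \approx -1258.3$)
$r{\left(s,B \right)} = 7$ ($r{\left(s,B \right)} = 6 - 1 \left(-1\right) = 6 - -1 = 6 + 1 = 7$)
$U = 1936$ ($U = \left(7 + 37\right)^{2} = 44^{2} = 1936$)
$N + U = - \frac{3775}{3} + 1936 = \frac{2033}{3}$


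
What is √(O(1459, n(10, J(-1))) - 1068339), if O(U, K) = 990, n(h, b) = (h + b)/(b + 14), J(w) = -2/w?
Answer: I*√1067349 ≈ 1033.1*I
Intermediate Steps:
n(h, b) = (b + h)/(14 + b)
√(O(1459, n(10, J(-1))) - 1068339) = √(990 - 1068339) = √(-1067349) = I*√1067349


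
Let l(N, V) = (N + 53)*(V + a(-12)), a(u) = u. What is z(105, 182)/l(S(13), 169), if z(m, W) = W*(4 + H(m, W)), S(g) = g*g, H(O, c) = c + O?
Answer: 8827/5809 ≈ 1.5195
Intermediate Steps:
H(O, c) = O + c
S(g) = g²
l(N, V) = (-12 + V)*(53 + N) (l(N, V) = (N + 53)*(V - 12) = (53 + N)*(-12 + V) = (-12 + V)*(53 + N))
z(m, W) = W*(4 + W + m) (z(m, W) = W*(4 + (m + W)) = W*(4 + (W + m)) = W*(4 + W + m))
z(105, 182)/l(S(13), 169) = (182*(4 + 182 + 105))/(-636 - 12*13² + 53*169 + 13²*169) = (182*291)/(-636 - 12*169 + 8957 + 169*169) = 52962/(-636 - 2028 + 8957 + 28561) = 52962/34854 = 52962*(1/34854) = 8827/5809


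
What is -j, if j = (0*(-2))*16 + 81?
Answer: -81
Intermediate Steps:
j = 81 (j = 0*16 + 81 = 0 + 81 = 81)
-j = -1*81 = -81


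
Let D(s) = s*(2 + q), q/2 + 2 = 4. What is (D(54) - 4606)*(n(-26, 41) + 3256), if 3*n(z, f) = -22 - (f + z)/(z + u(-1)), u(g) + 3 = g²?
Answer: -584285323/42 ≈ -1.3912e+7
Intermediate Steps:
q = 4 (q = -4 + 2*4 = -4 + 8 = 4)
u(g) = -3 + g²
D(s) = 6*s (D(s) = s*(2 + 4) = s*6 = 6*s)
n(z, f) = -22/3 - (f + z)/(3*(-2 + z)) (n(z, f) = (-22 - (f + z)/(z + (-3 + (-1)²)))/3 = (-22 - (f + z)/(z + (-3 + 1)))/3 = (-22 - (f + z)/(z - 2))/3 = (-22 - (f + z)/(-2 + z))/3 = -22/3 - (f + z)/(3*(-2 + z)))
(D(54) - 4606)*(n(-26, 41) + 3256) = (6*54 - 4606)*((44 - 1*41 - 23*(-26))/(3*(-2 - 26)) + 3256) = (324 - 4606)*((⅓)*(44 - 41 + 598)/(-28) + 3256) = -4282*((⅓)*(-1/28)*601 + 3256) = -4282*(-601/84 + 3256) = -4282*272903/84 = -584285323/42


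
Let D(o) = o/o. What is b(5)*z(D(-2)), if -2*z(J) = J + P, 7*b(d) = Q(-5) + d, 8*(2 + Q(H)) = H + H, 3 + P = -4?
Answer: ¾ ≈ 0.75000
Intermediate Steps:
P = -7 (P = -3 - 4 = -7)
D(o) = 1
Q(H) = -2 + H/4 (Q(H) = -2 + (H + H)/8 = -2 + (2*H)/8 = -2 + H/4)
b(d) = -13/28 + d/7 (b(d) = ((-2 + (¼)*(-5)) + d)/7 = ((-2 - 5/4) + d)/7 = (-13/4 + d)/7 = -13/28 + d/7)
z(J) = 7/2 - J/2 (z(J) = -(J - 7)/2 = -(-7 + J)/2 = 7/2 - J/2)
b(5)*z(D(-2)) = (-13/28 + (⅐)*5)*(7/2 - ½*1) = (-13/28 + 5/7)*(7/2 - ½) = (¼)*3 = ¾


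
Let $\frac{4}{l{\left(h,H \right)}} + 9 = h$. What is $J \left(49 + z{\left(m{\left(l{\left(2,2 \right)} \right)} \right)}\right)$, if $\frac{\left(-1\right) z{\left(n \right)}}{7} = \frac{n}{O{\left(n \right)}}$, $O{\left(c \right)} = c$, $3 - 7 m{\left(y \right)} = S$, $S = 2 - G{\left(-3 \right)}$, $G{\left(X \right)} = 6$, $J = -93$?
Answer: $-3906$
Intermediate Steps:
$l{\left(h,H \right)} = \frac{4}{-9 + h}$
$S = -4$ ($S = 2 - 6 = -4$)
$m{\left(y \right)} = 1$ ($m{\left(y \right)} = \frac{3}{7} - - \frac{4}{7} = \frac{3}{7} + \frac{4}{7} = 1$)
$z{\left(n \right)} = -7$ ($z{\left(n \right)} = - 7 \frac{n}{n} = \left(-7\right) 1 = -7$)
$J \left(49 + z{\left(m{\left(l{\left(2,2 \right)} \right)} \right)}\right) = - 93 \left(49 - 7\right) = \left(-93\right) 42 = -3906$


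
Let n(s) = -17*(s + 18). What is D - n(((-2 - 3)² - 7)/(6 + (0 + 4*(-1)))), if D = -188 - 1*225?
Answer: 46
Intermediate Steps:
n(s) = -306 - 17*s (n(s) = -17*(18 + s) = -306 - 17*s)
D = -413 (D = -188 - 225 = -413)
D - n(((-2 - 3)² - 7)/(6 + (0 + 4*(-1)))) = -413 - (-306 - 17*((-2 - 3)² - 7)/(6 + (0 + 4*(-1)))) = -413 - (-306 - 17*((-5)² - 7)/(6 + (0 - 4))) = -413 - (-306 - 17*(25 - 7)/(6 - 4)) = -413 - (-306 - 306/2) = -413 - (-306 - 17*9) = -413 - (-306 - 153) = -413 - 1*(-459) = -413 + 459 = 46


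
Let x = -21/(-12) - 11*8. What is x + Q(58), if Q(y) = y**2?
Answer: 13111/4 ≈ 3277.8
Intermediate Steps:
x = -345/4 (x = -21*(-1/12) - 88 = 7/4 - 88 = -345/4 ≈ -86.250)
x + Q(58) = -345/4 + 58**2 = -345/4 + 3364 = 13111/4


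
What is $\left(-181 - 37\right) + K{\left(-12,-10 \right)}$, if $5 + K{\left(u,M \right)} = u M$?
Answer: $-103$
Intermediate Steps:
$K{\left(u,M \right)} = -5 + M u$ ($K{\left(u,M \right)} = -5 + u M = -5 + M u$)
$\left(-181 - 37\right) + K{\left(-12,-10 \right)} = \left(-181 - 37\right) - -115 = \left(-181 - 37\right) + \left(-5 + 120\right) = \left(-181 - 37\right) + 115 = -218 + 115 = -103$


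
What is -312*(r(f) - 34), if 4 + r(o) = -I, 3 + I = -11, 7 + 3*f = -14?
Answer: 7488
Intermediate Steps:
f = -7 (f = -7/3 + (1/3)*(-14) = -7/3 - 14/3 = -7)
I = -14 (I = -3 - 11 = -14)
r(o) = 10 (r(o) = -4 - 1*(-14) = -4 + 14 = 10)
-312*(r(f) - 34) = -312*(10 - 34) = -312*(-24) = 7488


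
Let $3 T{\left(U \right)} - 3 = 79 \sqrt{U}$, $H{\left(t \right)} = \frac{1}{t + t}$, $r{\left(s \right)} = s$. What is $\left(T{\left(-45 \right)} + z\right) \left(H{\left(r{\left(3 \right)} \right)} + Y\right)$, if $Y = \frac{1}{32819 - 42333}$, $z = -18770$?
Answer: $- \frac{44613913}{14271} + \frac{187783 i \sqrt{5}}{14271} \approx -3126.2 + 29.423 i$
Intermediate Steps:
$H{\left(t \right)} = \frac{1}{2 t}$
$T{\left(U \right)} = 1 + \frac{79 \sqrt{U}}{3}$
$Y = - \frac{1}{9514}$ ($Y = \frac{1}{-9514} = - \frac{1}{9514} \approx -0.00010511$)
$\left(T{\left(-45 \right)} + z\right) \left(H{\left(r{\left(3 \right)} \right)} + Y\right) = \left(\left(1 + \frac{79 \sqrt{-45}}{3}\right) - 18770\right) \left(\frac{1}{2 \cdot 3} - \frac{1}{9514}\right) = \left(\left(1 + \frac{79 \cdot 3 i \sqrt{5}}{3}\right) - 18770\right) \left(\frac{1}{2} \cdot \frac{1}{3} - \frac{1}{9514}\right) = \left(\left(1 + 79 i \sqrt{5}\right) - 18770\right) \left(\frac{1}{6} - \frac{1}{9514}\right) = \left(-18769 + 79 i \sqrt{5}\right) \frac{2377}{14271} = - \frac{44613913}{14271} + \frac{187783 i \sqrt{5}}{14271}$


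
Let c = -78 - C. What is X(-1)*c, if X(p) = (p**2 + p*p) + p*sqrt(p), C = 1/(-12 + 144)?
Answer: -10297/66 + 10297*I/132 ≈ -156.02 + 78.008*I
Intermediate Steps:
C = 1/132 ≈ 0.0075758
c = -10297/132 (c = -78 - 1*1/132 = -78 - 1/132 = -10297/132 ≈ -78.008)
X(p) = p**(3/2) + 2*p**2 (X(p) = (p**2 + p**2) + p**(3/2) = 2*p**2 + p**(3/2) = p**(3/2) + 2*p**2)
X(-1)*c = ((-1)**(3/2) + 2*(-1)**2)*(-10297/132) = (-I + 2*1)*(-10297/132) = (-I + 2)*(-10297/132) = (2 - I)*(-10297/132) = -10297/66 + 10297*I/132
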